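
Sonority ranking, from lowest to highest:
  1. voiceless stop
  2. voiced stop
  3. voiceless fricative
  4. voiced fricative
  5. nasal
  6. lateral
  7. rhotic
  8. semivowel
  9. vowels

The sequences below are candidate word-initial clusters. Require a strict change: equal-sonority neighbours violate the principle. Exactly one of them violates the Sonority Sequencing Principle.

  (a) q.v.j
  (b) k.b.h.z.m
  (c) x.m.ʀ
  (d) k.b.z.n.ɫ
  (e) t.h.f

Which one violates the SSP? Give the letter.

(a) 1-4-8 → obeys
(b) 1-2-3-4-5 → obeys
(c) 3-5-7 → obeys
(d) 1-2-4-5-6 → obeys
(e) 1-3-3 → violates

e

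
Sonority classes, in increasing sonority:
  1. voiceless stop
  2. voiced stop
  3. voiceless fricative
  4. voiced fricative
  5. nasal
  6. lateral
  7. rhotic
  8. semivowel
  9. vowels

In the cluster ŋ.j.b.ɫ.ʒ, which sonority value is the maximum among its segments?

8

/ŋ/: nasal = 5.
/j/: semivowel = 8.
/b/: voiced stop = 2.
/ɫ/: lateral = 6.
/ʒ/: voiced fricative = 4.
The maximum is 8.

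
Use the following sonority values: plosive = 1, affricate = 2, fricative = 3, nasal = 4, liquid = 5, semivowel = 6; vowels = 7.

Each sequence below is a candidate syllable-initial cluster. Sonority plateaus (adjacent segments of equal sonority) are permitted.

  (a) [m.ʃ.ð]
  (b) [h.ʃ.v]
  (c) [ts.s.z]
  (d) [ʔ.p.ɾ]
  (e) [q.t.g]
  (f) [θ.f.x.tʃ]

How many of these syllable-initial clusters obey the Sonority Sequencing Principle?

(a) sonority 4-3-3: ill-formed.
(b) sonority 3-3-3: well-formed.
(c) sonority 2-3-3: well-formed.
(d) sonority 1-1-5: well-formed.
(e) sonority 1-1-1: well-formed.
(f) sonority 3-3-3-2: ill-formed.

4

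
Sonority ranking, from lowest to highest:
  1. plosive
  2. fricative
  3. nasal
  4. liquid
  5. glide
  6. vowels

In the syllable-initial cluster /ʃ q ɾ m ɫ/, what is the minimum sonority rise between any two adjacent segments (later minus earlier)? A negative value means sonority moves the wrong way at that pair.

/ʃ/ is a fricative (sonority 2).
/q/ is a plosive (sonority 1).
/ɾ/ is a liquid (sonority 4).
/m/ is a nasal (sonority 3).
/ɫ/ is a liquid (sonority 4).
/ʃ/→/q/: change -1.
/q/→/ɾ/: change +3.
/ɾ/→/m/: change -1.
/m/→/ɫ/: change +1.
Minimum = -1.

-1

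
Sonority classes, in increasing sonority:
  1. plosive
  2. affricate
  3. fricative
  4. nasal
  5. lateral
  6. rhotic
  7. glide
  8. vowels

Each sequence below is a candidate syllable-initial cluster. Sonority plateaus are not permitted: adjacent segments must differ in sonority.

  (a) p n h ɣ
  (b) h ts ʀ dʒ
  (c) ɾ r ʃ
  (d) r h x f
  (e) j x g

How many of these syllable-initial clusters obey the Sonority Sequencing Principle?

(a) sonority 1-4-3-3: ill-formed.
(b) sonority 3-2-6-2: ill-formed.
(c) sonority 6-6-3: ill-formed.
(d) sonority 6-3-3-3: ill-formed.
(e) sonority 7-3-1: ill-formed.

0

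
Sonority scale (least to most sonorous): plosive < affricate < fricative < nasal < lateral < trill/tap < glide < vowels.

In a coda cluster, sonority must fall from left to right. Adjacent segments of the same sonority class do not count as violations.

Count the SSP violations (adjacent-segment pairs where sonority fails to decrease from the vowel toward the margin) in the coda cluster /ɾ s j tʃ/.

/ɾ/: trill/tap = 6.
/s/: fricative = 3.
/j/: glide = 7.
/tʃ/: affricate = 2.
/ɾ/→/s/: 6→3 (falls) — ok.
/s/→/j/: 3→7 (does not fall) — violation.
/j/→/tʃ/: 7→2 (falls) — ok.

1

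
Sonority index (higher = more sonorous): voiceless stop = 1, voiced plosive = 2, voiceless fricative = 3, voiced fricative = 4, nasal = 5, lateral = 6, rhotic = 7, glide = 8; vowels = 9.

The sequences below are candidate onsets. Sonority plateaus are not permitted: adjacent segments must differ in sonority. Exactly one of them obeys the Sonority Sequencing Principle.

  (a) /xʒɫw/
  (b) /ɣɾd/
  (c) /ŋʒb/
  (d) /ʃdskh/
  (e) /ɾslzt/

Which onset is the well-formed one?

a

(a) /xʒɫw/: profile 3-4-6-8 — obeys.
(b) /ɣɾd/: profile 4-7-2 — violates.
(c) /ŋʒb/: profile 5-4-2 — violates.
(d) /ʃdskh/: profile 3-2-3-1-3 — violates.
(e) /ɾslzt/: profile 7-3-6-4-1 — violates.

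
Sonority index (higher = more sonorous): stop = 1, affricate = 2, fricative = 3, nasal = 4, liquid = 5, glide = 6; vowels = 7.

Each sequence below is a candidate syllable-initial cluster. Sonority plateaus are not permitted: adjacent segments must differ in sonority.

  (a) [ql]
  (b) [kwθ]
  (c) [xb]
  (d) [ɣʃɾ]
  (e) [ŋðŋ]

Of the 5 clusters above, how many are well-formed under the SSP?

1

(a) [ql]: profile 1-5 — obeys.
(b) [kwθ]: profile 1-6-3 — violates.
(c) [xb]: profile 3-1 — violates.
(d) [ɣʃɾ]: profile 3-3-5 — violates.
(e) [ŋðŋ]: profile 4-3-4 — violates.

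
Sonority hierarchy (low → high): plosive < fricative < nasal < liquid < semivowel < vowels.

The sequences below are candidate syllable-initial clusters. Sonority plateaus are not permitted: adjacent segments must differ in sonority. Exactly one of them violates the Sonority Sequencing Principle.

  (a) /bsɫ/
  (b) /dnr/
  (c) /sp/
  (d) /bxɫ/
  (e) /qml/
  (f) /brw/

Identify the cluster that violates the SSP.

(a) 1-2-4 → obeys
(b) 1-3-4 → obeys
(c) 2-1 → violates
(d) 1-2-4 → obeys
(e) 1-3-4 → obeys
(f) 1-4-5 → obeys

c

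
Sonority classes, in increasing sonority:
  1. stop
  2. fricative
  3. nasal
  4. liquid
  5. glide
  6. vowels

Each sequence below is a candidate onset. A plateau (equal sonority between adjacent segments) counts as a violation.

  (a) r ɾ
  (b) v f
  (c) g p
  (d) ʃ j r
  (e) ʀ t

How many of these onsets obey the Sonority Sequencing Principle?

(a) r ɾ: profile 4-4 — violates.
(b) v f: profile 2-2 — violates.
(c) g p: profile 1-1 — violates.
(d) ʃ j r: profile 2-5-4 — violates.
(e) ʀ t: profile 4-1 — violates.

0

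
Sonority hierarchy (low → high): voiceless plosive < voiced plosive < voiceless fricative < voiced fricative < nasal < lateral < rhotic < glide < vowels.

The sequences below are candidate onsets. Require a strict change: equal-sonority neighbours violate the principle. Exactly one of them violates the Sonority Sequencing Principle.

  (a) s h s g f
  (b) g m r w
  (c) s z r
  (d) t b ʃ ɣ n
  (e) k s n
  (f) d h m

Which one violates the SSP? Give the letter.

(a) s h s g f: profile 3-3-3-2-3 — violates.
(b) g m r w: profile 2-5-7-8 — obeys.
(c) s z r: profile 3-4-7 — obeys.
(d) t b ʃ ɣ n: profile 1-2-3-4-5 — obeys.
(e) k s n: profile 1-3-5 — obeys.
(f) d h m: profile 2-3-5 — obeys.

a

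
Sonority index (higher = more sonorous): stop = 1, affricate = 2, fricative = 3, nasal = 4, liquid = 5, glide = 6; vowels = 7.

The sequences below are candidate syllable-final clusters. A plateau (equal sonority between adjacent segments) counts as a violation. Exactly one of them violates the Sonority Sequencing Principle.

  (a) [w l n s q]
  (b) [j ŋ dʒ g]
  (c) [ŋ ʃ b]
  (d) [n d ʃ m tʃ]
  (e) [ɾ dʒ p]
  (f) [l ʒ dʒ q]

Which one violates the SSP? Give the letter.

d

(a) 6-5-4-3-1 → obeys
(b) 6-4-2-1 → obeys
(c) 4-3-1 → obeys
(d) 4-1-3-4-2 → violates
(e) 5-2-1 → obeys
(f) 5-3-2-1 → obeys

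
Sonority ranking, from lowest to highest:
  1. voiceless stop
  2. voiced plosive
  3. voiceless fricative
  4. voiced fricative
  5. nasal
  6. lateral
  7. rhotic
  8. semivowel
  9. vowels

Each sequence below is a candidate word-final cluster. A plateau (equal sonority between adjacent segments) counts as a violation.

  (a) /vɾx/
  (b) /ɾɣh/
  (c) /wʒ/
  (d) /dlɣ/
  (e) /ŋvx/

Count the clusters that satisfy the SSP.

(a) sonority 4-7-3: ill-formed.
(b) sonority 7-4-3: well-formed.
(c) sonority 8-4: well-formed.
(d) sonority 2-6-4: ill-formed.
(e) sonority 5-4-3: well-formed.

3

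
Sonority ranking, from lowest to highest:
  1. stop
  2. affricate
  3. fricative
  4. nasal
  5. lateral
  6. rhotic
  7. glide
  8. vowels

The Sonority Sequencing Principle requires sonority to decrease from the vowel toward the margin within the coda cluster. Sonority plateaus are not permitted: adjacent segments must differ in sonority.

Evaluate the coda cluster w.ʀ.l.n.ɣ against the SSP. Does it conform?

/w/ — glide, sonority 7.
/ʀ/ — rhotic, sonority 6.
/l/ — lateral, sonority 5.
/n/ — nasal, sonority 4.
/ɣ/ — fricative, sonority 3.
The profile 7-6-5-4-3 strictly falls, so the coda cluster satisfies the SSP.

yes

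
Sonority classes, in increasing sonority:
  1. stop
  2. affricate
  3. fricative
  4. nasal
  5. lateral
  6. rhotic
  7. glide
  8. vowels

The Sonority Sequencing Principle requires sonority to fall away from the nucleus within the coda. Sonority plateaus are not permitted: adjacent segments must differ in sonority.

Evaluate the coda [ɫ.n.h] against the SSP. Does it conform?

/ɫ/: lateral = 5.
/n/: nasal = 4.
/h/: fricative = 3.
The profile 5-4-3 strictly falls, so the coda satisfies the SSP.

yes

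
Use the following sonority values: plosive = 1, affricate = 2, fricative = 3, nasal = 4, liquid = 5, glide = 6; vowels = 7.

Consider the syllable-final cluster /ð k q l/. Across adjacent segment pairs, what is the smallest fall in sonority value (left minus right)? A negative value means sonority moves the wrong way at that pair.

-4

/ð/ — fricative, sonority 3.
/k/ — plosive, sonority 1.
/q/ — plosive, sonority 1.
/l/ — liquid, sonority 5.
/ð/→/k/: change +2.
/k/→/q/: change +0.
/q/→/l/: change -4.
Minimum = -4.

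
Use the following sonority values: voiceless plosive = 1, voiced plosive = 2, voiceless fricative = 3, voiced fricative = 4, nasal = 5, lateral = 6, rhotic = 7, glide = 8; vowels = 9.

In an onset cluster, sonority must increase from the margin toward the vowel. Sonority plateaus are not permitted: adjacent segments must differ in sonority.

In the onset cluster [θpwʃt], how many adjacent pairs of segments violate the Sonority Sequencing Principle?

/θ/ is a voiceless fricative (sonority 3).
/p/ is a voiceless plosive (sonority 1).
/w/ is a glide (sonority 8).
/ʃ/ is a voiceless fricative (sonority 3).
/t/ is a voiceless plosive (sonority 1).
/θ/→/p/: 3→1 (does not rise) — violation.
/p/→/w/: 1→8 (rises) — ok.
/w/→/ʃ/: 8→3 (does not rise) — violation.
/ʃ/→/t/: 3→1 (does not rise) — violation.

3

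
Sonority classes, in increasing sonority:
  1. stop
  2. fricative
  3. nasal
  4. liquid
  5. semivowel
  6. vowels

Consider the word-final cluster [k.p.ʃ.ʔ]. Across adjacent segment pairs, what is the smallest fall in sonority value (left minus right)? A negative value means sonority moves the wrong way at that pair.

-1

/k/ is a stop (sonority 1).
/p/ is a stop (sonority 1).
/ʃ/ is a fricative (sonority 2).
/ʔ/ is a stop (sonority 1).
/k/→/p/: change +0.
/p/→/ʃ/: change -1.
/ʃ/→/ʔ/: change +1.
Minimum = -1.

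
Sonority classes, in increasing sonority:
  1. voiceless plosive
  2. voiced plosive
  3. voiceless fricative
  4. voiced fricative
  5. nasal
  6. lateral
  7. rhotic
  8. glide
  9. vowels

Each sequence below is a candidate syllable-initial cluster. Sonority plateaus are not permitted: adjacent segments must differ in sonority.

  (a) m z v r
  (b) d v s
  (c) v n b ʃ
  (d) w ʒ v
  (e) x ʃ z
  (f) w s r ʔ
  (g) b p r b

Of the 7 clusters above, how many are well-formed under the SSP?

(a) sonority 5-4-4-7: ill-formed.
(b) sonority 2-4-3: ill-formed.
(c) sonority 4-5-2-3: ill-formed.
(d) sonority 8-4-4: ill-formed.
(e) sonority 3-3-4: ill-formed.
(f) sonority 8-3-7-1: ill-formed.
(g) sonority 2-1-7-2: ill-formed.

0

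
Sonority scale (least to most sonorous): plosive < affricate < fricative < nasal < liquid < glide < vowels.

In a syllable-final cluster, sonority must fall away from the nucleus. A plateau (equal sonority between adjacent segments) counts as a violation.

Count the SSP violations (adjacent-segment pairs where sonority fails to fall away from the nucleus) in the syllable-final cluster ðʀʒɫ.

2

/ð/: fricative = 3.
/ʀ/: liquid = 5.
/ʒ/: fricative = 3.
/ɫ/: liquid = 5.
/ð/→/ʀ/: 3→5 (does not fall) — violation.
/ʀ/→/ʒ/: 5→3 (falls) — ok.
/ʒ/→/ɫ/: 3→5 (does not fall) — violation.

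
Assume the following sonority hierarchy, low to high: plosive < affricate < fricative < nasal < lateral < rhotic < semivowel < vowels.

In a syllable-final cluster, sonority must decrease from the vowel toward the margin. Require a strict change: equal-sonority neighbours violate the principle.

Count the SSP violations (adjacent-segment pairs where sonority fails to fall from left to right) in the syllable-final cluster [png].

1

/p/ — plosive, sonority 1.
/n/ — nasal, sonority 4.
/g/ — plosive, sonority 1.
/p/→/n/: 1→4 (does not fall) — violation.
/n/→/g/: 4→1 (falls) — ok.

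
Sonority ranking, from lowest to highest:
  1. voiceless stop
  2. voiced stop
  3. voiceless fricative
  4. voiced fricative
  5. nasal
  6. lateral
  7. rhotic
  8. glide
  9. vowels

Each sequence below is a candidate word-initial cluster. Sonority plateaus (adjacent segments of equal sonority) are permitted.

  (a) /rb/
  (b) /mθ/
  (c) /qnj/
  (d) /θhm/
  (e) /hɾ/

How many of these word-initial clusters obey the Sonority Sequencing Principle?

(a) sonority 7-2: ill-formed.
(b) sonority 5-3: ill-formed.
(c) sonority 1-5-8: well-formed.
(d) sonority 3-3-5: well-formed.
(e) sonority 3-7: well-formed.

3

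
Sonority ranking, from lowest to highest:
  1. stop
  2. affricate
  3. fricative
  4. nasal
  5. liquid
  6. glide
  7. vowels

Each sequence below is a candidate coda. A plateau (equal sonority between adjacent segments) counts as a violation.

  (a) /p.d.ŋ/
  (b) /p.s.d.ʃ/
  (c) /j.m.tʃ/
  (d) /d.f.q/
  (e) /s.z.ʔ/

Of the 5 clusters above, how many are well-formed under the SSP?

(a) sonority 1-1-4: ill-formed.
(b) sonority 1-3-1-3: ill-formed.
(c) sonority 6-4-2: well-formed.
(d) sonority 1-3-1: ill-formed.
(e) sonority 3-3-1: ill-formed.

1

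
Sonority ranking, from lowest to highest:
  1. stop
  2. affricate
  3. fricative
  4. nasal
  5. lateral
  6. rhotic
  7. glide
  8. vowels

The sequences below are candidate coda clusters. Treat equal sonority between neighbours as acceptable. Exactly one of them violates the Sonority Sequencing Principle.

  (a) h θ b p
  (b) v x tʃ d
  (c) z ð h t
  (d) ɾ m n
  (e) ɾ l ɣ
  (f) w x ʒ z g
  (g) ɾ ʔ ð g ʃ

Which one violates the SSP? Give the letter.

(a) 3-3-1-1 → obeys
(b) 3-3-2-1 → obeys
(c) 3-3-3-1 → obeys
(d) 6-4-4 → obeys
(e) 6-5-3 → obeys
(f) 7-3-3-3-1 → obeys
(g) 6-1-3-1-3 → violates

g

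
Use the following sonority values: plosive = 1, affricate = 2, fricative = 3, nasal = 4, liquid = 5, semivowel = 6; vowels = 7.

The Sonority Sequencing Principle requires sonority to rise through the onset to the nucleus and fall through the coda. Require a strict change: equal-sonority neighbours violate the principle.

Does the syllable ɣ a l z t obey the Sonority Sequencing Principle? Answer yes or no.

yes

Onset: /ɣ/ is a fricative (sonority 3); then the nucleus /a/ (sonority 7).
Onset profile 3-7 — rises to the nucleus.
Coda: /l/ is a liquid (sonority 5), /z/ is a fricative (sonority 3), /t/ is a plosive (sonority 1).
Coda profile 7-5-3-1 — falls from the nucleus.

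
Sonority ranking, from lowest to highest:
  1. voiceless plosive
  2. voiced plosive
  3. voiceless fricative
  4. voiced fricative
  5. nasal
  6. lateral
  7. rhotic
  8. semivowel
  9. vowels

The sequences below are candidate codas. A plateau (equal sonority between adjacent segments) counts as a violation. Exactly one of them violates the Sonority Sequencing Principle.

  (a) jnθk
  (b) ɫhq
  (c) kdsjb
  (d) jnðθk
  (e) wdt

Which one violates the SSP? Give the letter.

c

(a) sonority 8-5-3-1: well-formed.
(b) sonority 6-3-1: well-formed.
(c) sonority 1-2-3-8-2: ill-formed.
(d) sonority 8-5-4-3-1: well-formed.
(e) sonority 8-2-1: well-formed.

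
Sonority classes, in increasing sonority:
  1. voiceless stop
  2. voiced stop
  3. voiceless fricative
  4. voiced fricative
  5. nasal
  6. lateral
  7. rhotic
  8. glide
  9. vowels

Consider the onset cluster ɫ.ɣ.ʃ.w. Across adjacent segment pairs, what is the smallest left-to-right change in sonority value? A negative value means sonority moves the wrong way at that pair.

/ɫ/ is a lateral (sonority 6).
/ɣ/ is a voiced fricative (sonority 4).
/ʃ/ is a voiceless fricative (sonority 3).
/w/ is a glide (sonority 8).
/ɫ/→/ɣ/: change -2.
/ɣ/→/ʃ/: change -1.
/ʃ/→/w/: change +5.
Minimum = -2.

-2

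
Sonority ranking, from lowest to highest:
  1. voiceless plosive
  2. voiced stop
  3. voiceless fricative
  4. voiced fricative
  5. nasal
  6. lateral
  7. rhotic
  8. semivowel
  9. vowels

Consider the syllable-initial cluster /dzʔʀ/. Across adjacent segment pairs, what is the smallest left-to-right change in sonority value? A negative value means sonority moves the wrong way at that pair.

/d/: voiced stop = 2.
/z/: voiced fricative = 4.
/ʔ/: voiceless plosive = 1.
/ʀ/: rhotic = 7.
/d/→/z/: change +2.
/z/→/ʔ/: change -3.
/ʔ/→/ʀ/: change +6.
Minimum = -3.

-3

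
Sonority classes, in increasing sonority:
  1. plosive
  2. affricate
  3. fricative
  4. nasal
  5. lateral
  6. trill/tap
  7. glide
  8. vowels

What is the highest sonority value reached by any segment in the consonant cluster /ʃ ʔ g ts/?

/ʃ/: fricative = 3.
/ʔ/: plosive = 1.
/g/: plosive = 1.
/ts/: affricate = 2.
The maximum is 3.

3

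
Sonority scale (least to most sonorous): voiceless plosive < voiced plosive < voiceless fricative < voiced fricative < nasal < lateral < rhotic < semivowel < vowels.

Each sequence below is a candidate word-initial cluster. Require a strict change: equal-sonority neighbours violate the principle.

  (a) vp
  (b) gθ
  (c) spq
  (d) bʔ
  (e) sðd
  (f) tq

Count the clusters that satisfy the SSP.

1

(a) 4-1 → violates
(b) 2-3 → obeys
(c) 3-1-1 → violates
(d) 2-1 → violates
(e) 3-4-2 → violates
(f) 1-1 → violates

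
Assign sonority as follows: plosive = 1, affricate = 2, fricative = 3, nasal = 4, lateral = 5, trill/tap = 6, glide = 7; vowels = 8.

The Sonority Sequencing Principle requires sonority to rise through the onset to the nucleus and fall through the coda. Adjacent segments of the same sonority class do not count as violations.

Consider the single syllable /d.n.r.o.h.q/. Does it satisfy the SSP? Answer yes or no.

Onset: /d/ is a plosive (sonority 1), /n/ is a nasal (sonority 4), /r/ is a trill/tap (sonority 6); then the nucleus /o/ (sonority 8).
Onset profile 1-4-6-8 — rises to the nucleus.
Coda: /h/ is a fricative (sonority 3), /q/ is a plosive (sonority 1).
Coda profile 8-3-1 — falls from the nucleus.

yes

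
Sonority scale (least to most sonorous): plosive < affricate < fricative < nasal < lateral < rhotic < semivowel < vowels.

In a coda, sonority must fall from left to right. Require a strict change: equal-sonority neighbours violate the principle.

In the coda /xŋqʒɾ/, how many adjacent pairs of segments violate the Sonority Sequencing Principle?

/x/ — fricative, sonority 3.
/ŋ/ — nasal, sonority 4.
/q/ — plosive, sonority 1.
/ʒ/ — fricative, sonority 3.
/ɾ/ — rhotic, sonority 6.
/x/→/ŋ/: 3→4 (does not fall) — violation.
/ŋ/→/q/: 4→1 (falls) — ok.
/q/→/ʒ/: 1→3 (does not fall) — violation.
/ʒ/→/ɾ/: 3→6 (does not fall) — violation.

3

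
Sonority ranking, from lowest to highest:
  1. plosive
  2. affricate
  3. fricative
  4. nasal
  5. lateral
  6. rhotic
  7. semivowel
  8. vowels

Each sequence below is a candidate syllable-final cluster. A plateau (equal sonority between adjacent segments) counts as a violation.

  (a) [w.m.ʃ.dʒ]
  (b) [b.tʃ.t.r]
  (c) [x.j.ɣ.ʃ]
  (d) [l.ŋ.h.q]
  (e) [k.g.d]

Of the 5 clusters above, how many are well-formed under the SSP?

2

(a) sonority 7-4-3-2: well-formed.
(b) sonority 1-2-1-6: ill-formed.
(c) sonority 3-7-3-3: ill-formed.
(d) sonority 5-4-3-1: well-formed.
(e) sonority 1-1-1: ill-formed.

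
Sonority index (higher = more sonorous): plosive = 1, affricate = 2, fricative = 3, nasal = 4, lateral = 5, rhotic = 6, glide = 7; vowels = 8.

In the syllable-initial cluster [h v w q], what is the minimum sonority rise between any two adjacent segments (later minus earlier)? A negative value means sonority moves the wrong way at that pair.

/h/ — fricative, sonority 3.
/v/ — fricative, sonority 3.
/w/ — glide, sonority 7.
/q/ — plosive, sonority 1.
/h/→/v/: change +0.
/v/→/w/: change +4.
/w/→/q/: change -6.
Minimum = -6.

-6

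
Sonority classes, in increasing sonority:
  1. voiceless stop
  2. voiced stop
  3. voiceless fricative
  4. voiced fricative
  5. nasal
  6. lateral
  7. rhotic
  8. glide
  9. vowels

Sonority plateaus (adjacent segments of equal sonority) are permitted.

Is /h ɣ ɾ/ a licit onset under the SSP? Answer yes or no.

yes

/h/ — voiceless fricative, sonority 3.
/ɣ/ — voiced fricative, sonority 4.
/ɾ/ — rhotic, sonority 7.
The profile 3-4-7 strictly rises, so the onset satisfies the SSP.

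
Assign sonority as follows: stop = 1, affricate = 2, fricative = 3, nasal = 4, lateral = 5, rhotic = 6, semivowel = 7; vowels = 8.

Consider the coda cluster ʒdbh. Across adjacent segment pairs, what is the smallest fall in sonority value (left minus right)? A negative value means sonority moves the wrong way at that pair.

-2

/ʒ/ — fricative, sonority 3.
/d/ — stop, sonority 1.
/b/ — stop, sonority 1.
/h/ — fricative, sonority 3.
/ʒ/→/d/: change +2.
/d/→/b/: change +0.
/b/→/h/: change -2.
Minimum = -2.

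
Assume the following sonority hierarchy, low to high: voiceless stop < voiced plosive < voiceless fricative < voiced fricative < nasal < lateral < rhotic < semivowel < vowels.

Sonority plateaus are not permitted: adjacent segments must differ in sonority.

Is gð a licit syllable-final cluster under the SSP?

/g/ — voiced plosive, sonority 2.
/ð/ — voiced fricative, sonority 4.
The profile is 2-4. Between /g/ (2) and /ð/ (4) sonority does not fall, so the cluster violates the SSP.

no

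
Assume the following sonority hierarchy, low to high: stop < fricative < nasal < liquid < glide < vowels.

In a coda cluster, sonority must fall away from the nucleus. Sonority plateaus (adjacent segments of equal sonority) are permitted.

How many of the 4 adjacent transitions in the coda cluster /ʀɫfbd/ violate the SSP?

0

/ʀ/ is a liquid (sonority 4).
/ɫ/ is a liquid (sonority 4).
/f/ is a fricative (sonority 2).
/b/ is a stop (sonority 1).
/d/ is a stop (sonority 1).
/ʀ/→/ɫ/: 4→4 (plateau, allowed) — ok.
/ɫ/→/f/: 4→2 (falls) — ok.
/f/→/b/: 2→1 (falls) — ok.
/b/→/d/: 1→1 (plateau, allowed) — ok.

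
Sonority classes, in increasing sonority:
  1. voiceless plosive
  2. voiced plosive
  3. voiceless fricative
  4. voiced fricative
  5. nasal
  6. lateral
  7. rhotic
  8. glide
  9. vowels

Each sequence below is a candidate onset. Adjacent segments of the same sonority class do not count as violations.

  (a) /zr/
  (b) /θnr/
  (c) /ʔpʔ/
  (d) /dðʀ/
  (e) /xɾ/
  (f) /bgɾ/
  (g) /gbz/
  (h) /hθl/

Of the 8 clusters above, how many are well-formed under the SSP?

(a) 4-7 → obeys
(b) 3-5-7 → obeys
(c) 1-1-1 → obeys
(d) 2-4-7 → obeys
(e) 3-7 → obeys
(f) 2-2-7 → obeys
(g) 2-2-4 → obeys
(h) 3-3-6 → obeys

8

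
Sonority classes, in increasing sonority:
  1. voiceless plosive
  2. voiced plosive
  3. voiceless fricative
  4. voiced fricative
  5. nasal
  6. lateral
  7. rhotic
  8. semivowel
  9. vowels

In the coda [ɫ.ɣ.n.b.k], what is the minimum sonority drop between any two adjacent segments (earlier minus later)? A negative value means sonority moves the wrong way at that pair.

-1

/ɫ/ is a lateral (sonority 6).
/ɣ/ is a voiced fricative (sonority 4).
/n/ is a nasal (sonority 5).
/b/ is a voiced plosive (sonority 2).
/k/ is a voiceless plosive (sonority 1).
/ɫ/→/ɣ/: change +2.
/ɣ/→/n/: change -1.
/n/→/b/: change +3.
/b/→/k/: change +1.
Minimum = -1.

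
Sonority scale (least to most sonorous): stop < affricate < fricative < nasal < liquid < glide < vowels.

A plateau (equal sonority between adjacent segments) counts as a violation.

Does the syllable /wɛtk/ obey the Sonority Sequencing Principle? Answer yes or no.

no

Onset: /w/ is a glide (sonority 6); then the nucleus /ɛ/ (sonority 7).
Onset profile 6-7 — rises to the nucleus.
Coda: /t/ is a stop (sonority 1), /k/ is a stop (sonority 1).
Coda profile 7-1-1 — does not strictly fall throughout.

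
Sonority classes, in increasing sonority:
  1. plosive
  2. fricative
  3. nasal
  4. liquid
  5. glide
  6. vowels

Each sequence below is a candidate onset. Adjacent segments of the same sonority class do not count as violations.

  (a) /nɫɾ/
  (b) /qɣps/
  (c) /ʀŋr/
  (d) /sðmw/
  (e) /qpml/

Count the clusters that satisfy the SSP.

3

(a) /nɫɾ/: profile 3-4-4 — obeys.
(b) /qɣps/: profile 1-2-1-2 — violates.
(c) /ʀŋr/: profile 4-3-4 — violates.
(d) /sðmw/: profile 2-2-3-5 — obeys.
(e) /qpml/: profile 1-1-3-4 — obeys.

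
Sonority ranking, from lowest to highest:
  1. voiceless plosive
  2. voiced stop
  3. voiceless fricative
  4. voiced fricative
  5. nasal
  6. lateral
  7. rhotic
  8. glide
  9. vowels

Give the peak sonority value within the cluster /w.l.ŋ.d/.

/w/: glide = 8.
/l/: lateral = 6.
/ŋ/: nasal = 5.
/d/: voiced stop = 2.
The maximum is 8.

8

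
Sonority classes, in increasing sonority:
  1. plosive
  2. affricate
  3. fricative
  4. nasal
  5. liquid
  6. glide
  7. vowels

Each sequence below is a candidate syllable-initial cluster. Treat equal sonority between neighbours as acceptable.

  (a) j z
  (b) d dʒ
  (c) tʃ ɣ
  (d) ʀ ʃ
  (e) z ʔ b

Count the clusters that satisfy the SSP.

2

(a) sonority 6-3: ill-formed.
(b) sonority 1-2: well-formed.
(c) sonority 2-3: well-formed.
(d) sonority 5-3: ill-formed.
(e) sonority 3-1-1: ill-formed.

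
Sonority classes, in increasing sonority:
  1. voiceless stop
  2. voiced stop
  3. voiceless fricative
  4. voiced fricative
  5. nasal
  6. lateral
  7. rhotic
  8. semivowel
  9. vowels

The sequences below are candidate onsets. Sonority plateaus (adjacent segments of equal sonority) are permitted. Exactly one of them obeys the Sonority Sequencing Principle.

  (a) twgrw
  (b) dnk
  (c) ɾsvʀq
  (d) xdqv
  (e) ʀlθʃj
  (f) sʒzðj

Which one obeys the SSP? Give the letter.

(a) 1-8-2-7-8 → violates
(b) 2-5-1 → violates
(c) 7-3-4-7-1 → violates
(d) 3-2-1-4 → violates
(e) 7-6-3-3-8 → violates
(f) 3-4-4-4-8 → obeys

f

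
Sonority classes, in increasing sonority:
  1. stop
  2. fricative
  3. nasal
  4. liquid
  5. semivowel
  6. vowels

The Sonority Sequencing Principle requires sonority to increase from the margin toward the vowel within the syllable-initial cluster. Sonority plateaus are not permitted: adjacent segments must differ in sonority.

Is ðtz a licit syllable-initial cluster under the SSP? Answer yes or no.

no

/ð/ — fricative, sonority 2.
/t/ — stop, sonority 1.
/z/ — fricative, sonority 2.
The profile is 2-1-2. Between /ð/ (2) and /t/ (1) sonority does not rise, so the cluster violates the SSP.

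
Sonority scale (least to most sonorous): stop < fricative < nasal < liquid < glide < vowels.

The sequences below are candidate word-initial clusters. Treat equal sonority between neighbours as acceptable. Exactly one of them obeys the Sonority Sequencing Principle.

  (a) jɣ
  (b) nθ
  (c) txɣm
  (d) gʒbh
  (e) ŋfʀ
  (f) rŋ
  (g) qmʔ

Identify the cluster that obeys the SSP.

(a) jɣ: profile 5-2 — violates.
(b) nθ: profile 3-2 — violates.
(c) txɣm: profile 1-2-2-3 — obeys.
(d) gʒbh: profile 1-2-1-2 — violates.
(e) ŋfʀ: profile 3-2-4 — violates.
(f) rŋ: profile 4-3 — violates.
(g) qmʔ: profile 1-3-1 — violates.

c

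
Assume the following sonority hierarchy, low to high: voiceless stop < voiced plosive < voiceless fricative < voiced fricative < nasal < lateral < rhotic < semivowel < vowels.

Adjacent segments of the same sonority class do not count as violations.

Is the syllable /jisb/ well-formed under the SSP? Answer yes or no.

yes

Onset: /j/ is a semivowel (sonority 8); then the nucleus /i/ (sonority 9).
Onset profile 8-9 — rises to the nucleus.
Coda: /s/ is a voiceless fricative (sonority 3), /b/ is a voiced plosive (sonority 2).
Coda profile 9-3-2 — falls from the nucleus.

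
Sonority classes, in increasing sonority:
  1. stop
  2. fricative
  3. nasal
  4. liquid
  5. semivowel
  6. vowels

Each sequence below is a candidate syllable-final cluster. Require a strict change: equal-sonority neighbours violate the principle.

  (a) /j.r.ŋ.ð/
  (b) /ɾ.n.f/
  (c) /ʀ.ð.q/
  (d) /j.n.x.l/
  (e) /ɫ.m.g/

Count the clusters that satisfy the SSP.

(a) 5-4-3-2 → obeys
(b) 4-3-2 → obeys
(c) 4-2-1 → obeys
(d) 5-3-2-4 → violates
(e) 4-3-1 → obeys

4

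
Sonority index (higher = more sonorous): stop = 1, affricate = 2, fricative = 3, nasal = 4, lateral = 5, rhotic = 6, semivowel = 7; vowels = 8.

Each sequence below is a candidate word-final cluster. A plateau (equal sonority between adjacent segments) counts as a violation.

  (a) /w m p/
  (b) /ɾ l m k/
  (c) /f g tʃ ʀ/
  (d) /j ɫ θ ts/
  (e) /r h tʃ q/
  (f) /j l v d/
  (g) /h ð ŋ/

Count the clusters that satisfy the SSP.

(a) /w m p/: profile 7-4-1 — obeys.
(b) /ɾ l m k/: profile 6-5-4-1 — obeys.
(c) /f g tʃ ʀ/: profile 3-1-2-6 — violates.
(d) /j ɫ θ ts/: profile 7-5-3-2 — obeys.
(e) /r h tʃ q/: profile 6-3-2-1 — obeys.
(f) /j l v d/: profile 7-5-3-1 — obeys.
(g) /h ð ŋ/: profile 3-3-4 — violates.

5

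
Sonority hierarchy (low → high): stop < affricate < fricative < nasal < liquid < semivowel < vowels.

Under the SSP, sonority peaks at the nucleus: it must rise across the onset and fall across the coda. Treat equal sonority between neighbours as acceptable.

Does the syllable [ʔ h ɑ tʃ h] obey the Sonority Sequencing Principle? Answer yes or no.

Onset: /ʔ/ is a stop (sonority 1), /h/ is a fricative (sonority 3); then the nucleus /ɑ/ (sonority 7).
Onset profile 1-3-7 — rises to the nucleus.
Coda: /tʃ/ is an affricate (sonority 2), /h/ is a fricative (sonority 3).
Coda profile 7-2-3 — does not fall throughout.

no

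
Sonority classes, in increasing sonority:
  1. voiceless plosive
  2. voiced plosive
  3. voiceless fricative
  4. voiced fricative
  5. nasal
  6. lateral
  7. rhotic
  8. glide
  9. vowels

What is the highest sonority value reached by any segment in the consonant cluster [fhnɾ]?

7

/f/ — voiceless fricative, sonority 3.
/h/ — voiceless fricative, sonority 3.
/n/ — nasal, sonority 5.
/ɾ/ — rhotic, sonority 7.
The maximum is 7.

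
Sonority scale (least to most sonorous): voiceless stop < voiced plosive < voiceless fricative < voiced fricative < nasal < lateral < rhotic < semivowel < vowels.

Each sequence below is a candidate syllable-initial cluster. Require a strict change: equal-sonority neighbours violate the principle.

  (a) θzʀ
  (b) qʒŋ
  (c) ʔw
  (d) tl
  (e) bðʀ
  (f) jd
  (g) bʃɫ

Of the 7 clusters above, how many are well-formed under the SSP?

(a) θzʀ: profile 3-4-7 — obeys.
(b) qʒŋ: profile 1-4-5 — obeys.
(c) ʔw: profile 1-8 — obeys.
(d) tl: profile 1-6 — obeys.
(e) bðʀ: profile 2-4-7 — obeys.
(f) jd: profile 8-2 — violates.
(g) bʃɫ: profile 2-3-6 — obeys.

6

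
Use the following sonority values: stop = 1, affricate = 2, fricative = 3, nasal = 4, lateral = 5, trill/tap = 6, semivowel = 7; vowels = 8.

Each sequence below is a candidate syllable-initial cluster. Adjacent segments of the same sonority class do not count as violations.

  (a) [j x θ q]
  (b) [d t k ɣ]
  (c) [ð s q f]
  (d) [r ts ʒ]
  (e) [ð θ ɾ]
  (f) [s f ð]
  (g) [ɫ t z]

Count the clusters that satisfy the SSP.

3

(a) [j x θ q]: profile 7-3-3-1 — violates.
(b) [d t k ɣ]: profile 1-1-1-3 — obeys.
(c) [ð s q f]: profile 3-3-1-3 — violates.
(d) [r ts ʒ]: profile 6-2-3 — violates.
(e) [ð θ ɾ]: profile 3-3-6 — obeys.
(f) [s f ð]: profile 3-3-3 — obeys.
(g) [ɫ t z]: profile 5-1-3 — violates.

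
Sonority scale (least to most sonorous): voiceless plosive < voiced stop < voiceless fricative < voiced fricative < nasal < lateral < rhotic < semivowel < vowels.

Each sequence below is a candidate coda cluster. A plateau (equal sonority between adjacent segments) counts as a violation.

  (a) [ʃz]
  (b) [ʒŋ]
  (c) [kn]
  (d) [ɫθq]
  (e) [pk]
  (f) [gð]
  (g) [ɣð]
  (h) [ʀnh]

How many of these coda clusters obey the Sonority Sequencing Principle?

(a) [ʃz]: profile 3-4 — violates.
(b) [ʒŋ]: profile 4-5 — violates.
(c) [kn]: profile 1-5 — violates.
(d) [ɫθq]: profile 6-3-1 — obeys.
(e) [pk]: profile 1-1 — violates.
(f) [gð]: profile 2-4 — violates.
(g) [ɣð]: profile 4-4 — violates.
(h) [ʀnh]: profile 7-5-3 — obeys.

2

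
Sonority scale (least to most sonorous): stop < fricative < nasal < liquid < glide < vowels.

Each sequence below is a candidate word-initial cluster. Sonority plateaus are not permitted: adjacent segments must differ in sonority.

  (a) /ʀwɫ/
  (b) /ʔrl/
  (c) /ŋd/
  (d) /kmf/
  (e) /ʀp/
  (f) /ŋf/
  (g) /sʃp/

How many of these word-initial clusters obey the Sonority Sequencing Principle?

0

(a) /ʀwɫ/: profile 4-5-4 — violates.
(b) /ʔrl/: profile 1-4-4 — violates.
(c) /ŋd/: profile 3-1 — violates.
(d) /kmf/: profile 1-3-2 — violates.
(e) /ʀp/: profile 4-1 — violates.
(f) /ŋf/: profile 3-2 — violates.
(g) /sʃp/: profile 2-2-1 — violates.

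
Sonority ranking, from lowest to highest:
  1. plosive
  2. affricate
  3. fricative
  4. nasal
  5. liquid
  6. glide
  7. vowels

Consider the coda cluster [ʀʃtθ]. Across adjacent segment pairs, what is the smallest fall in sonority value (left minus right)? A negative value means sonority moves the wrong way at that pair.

/ʀ/ — liquid, sonority 5.
/ʃ/ — fricative, sonority 3.
/t/ — plosive, sonority 1.
/θ/ — fricative, sonority 3.
/ʀ/→/ʃ/: change +2.
/ʃ/→/t/: change +2.
/t/→/θ/: change -2.
Minimum = -2.

-2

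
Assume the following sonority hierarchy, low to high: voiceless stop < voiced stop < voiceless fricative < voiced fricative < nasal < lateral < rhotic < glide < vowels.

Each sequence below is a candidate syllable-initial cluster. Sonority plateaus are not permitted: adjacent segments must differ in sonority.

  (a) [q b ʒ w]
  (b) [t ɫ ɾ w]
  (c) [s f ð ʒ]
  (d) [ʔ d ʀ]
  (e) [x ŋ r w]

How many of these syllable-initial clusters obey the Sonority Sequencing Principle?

(a) sonority 1-2-4-8: well-formed.
(b) sonority 1-6-7-8: well-formed.
(c) sonority 3-3-4-4: ill-formed.
(d) sonority 1-2-7: well-formed.
(e) sonority 3-5-7-8: well-formed.

4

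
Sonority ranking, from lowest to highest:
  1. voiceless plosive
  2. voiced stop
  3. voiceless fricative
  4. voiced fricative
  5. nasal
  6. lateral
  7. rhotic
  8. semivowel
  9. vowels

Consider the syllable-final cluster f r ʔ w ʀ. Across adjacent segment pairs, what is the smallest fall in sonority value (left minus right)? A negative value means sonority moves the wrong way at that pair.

-7

/f/ — voiceless fricative, sonority 3.
/r/ — rhotic, sonority 7.
/ʔ/ — voiceless plosive, sonority 1.
/w/ — semivowel, sonority 8.
/ʀ/ — rhotic, sonority 7.
/f/→/r/: change -4.
/r/→/ʔ/: change +6.
/ʔ/→/w/: change -7.
/w/→/ʀ/: change +1.
Minimum = -7.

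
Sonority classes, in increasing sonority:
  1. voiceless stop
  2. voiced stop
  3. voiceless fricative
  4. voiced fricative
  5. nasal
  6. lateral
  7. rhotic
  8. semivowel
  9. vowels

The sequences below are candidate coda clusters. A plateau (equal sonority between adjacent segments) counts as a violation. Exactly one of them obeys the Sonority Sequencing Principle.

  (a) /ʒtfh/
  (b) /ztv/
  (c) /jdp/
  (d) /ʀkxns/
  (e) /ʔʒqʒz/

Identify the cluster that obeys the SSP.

(a) sonority 4-1-3-3: ill-formed.
(b) sonority 4-1-4: ill-formed.
(c) sonority 8-2-1: well-formed.
(d) sonority 7-1-3-5-3: ill-formed.
(e) sonority 1-4-1-4-4: ill-formed.

c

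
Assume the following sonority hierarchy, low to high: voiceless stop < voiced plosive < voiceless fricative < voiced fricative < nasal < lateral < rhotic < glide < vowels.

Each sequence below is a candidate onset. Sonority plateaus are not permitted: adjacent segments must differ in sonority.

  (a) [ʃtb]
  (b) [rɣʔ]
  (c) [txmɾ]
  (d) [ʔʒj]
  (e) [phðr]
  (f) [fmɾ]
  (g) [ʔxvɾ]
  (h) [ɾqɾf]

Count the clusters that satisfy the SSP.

5

(a) sonority 3-1-2: ill-formed.
(b) sonority 7-4-1: ill-formed.
(c) sonority 1-3-5-7: well-formed.
(d) sonority 1-4-8: well-formed.
(e) sonority 1-3-4-7: well-formed.
(f) sonority 3-5-7: well-formed.
(g) sonority 1-3-4-7: well-formed.
(h) sonority 7-1-7-3: ill-formed.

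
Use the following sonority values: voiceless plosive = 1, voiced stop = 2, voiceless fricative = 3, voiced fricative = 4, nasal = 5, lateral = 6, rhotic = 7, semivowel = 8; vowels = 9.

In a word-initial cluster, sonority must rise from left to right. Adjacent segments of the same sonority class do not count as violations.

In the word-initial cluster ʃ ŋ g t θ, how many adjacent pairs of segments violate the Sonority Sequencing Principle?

/ʃ/ is a voiceless fricative (sonority 3).
/ŋ/ is a nasal (sonority 5).
/g/ is a voiced stop (sonority 2).
/t/ is a voiceless plosive (sonority 1).
/θ/ is a voiceless fricative (sonority 3).
/ʃ/→/ŋ/: 3→5 (rises) — ok.
/ŋ/→/g/: 5→2 (does not rise) — violation.
/g/→/t/: 2→1 (does not rise) — violation.
/t/→/θ/: 1→3 (rises) — ok.

2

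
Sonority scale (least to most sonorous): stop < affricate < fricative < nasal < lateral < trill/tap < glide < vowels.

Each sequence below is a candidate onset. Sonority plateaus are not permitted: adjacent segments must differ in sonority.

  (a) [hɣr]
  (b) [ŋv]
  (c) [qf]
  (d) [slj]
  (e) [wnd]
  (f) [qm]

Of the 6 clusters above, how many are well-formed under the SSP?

3

(a) 3-3-6 → violates
(b) 4-3 → violates
(c) 1-3 → obeys
(d) 3-5-7 → obeys
(e) 7-4-1 → violates
(f) 1-4 → obeys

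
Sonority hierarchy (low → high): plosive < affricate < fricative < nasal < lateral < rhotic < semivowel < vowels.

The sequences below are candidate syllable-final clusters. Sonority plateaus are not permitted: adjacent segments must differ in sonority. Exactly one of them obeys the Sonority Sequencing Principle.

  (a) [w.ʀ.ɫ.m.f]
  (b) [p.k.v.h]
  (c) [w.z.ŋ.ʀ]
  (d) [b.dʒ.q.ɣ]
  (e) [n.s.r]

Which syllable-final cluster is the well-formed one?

(a) sonority 7-6-5-4-3: well-formed.
(b) sonority 1-1-3-3: ill-formed.
(c) sonority 7-3-4-6: ill-formed.
(d) sonority 1-2-1-3: ill-formed.
(e) sonority 4-3-6: ill-formed.

a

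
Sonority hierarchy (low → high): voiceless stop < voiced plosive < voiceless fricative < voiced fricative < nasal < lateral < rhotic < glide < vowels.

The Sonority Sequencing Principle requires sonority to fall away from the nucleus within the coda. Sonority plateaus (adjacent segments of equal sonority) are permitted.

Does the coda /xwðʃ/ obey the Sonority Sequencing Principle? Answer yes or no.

/x/: voiceless fricative = 3.
/w/: glide = 8.
/ð/: voiced fricative = 4.
/ʃ/: voiceless fricative = 3.
The profile is 3-8-4-3. Between /x/ (3) and /w/ (8) sonority does not fall, so the cluster violates the SSP.

no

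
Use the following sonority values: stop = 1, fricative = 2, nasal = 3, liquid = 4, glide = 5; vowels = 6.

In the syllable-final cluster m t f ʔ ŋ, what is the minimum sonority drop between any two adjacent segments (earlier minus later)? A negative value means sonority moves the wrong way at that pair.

/m/ — nasal, sonority 3.
/t/ — stop, sonority 1.
/f/ — fricative, sonority 2.
/ʔ/ — stop, sonority 1.
/ŋ/ — nasal, sonority 3.
/m/→/t/: change +2.
/t/→/f/: change -1.
/f/→/ʔ/: change +1.
/ʔ/→/ŋ/: change -2.
Minimum = -2.

-2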